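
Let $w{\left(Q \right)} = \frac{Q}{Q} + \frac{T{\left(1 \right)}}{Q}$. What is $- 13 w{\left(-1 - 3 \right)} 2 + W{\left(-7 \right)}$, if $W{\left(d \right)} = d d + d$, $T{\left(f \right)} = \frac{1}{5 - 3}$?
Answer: $\frac{77}{4} \approx 19.25$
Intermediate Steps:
$T{\left(f \right)} = \frac{1}{2}$
$w{\left(Q \right)} = 1 + \frac{1}{2 Q}$ ($w{\left(Q \right)} = \frac{Q}{Q} + \frac{1}{2 Q} = 1 + \frac{1}{2 Q}$)
$W{\left(d \right)} = d + d^{2}$ ($W{\left(d \right)} = d^{2} + d = d + d^{2}$)
$- 13 w{\left(-1 - 3 \right)} 2 + W{\left(-7 \right)} = - 13 \frac{\frac{1}{2} - 4}{-1 - 3} \cdot 2 - 7 \left(1 - 7\right) = - 13 \frac{\frac{1}{2} - 4}{-1 - 3} \cdot 2 - -42 = - 13 \frac{\frac{1}{2} - 4}{-4} \cdot 2 + 42 = - 13 \left(- \frac{1}{4}\right) \left(- \frac{7}{2}\right) 2 + 42 = - 13 \cdot \frac{7}{8} \cdot 2 + 42 = \left(-13\right) \frac{7}{4} + 42 = - \frac{91}{4} + 42 = \frac{77}{4}$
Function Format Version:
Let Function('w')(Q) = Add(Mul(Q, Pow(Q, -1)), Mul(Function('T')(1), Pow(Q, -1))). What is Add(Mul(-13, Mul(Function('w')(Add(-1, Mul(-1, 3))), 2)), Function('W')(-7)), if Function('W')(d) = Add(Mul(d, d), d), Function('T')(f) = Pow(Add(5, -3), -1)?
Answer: Rational(77, 4) ≈ 19.250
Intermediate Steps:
Function('T')(f) = Rational(1, 2) (Function('T')(f) = Pow(2, -1) = Rational(1, 2))
Function('w')(Q) = Add(1, Mul(Rational(1, 2), Pow(Q, -1))) (Function('w')(Q) = Add(Mul(Q, Pow(Q, -1)), Mul(Rational(1, 2), Pow(Q, -1))) = Add(1, Mul(Rational(1, 2), Pow(Q, -1))))
Function('W')(d) = Add(d, Pow(d, 2)) (Function('W')(d) = Add(Pow(d, 2), d) = Add(d, Pow(d, 2)))
Add(Mul(-13, Mul(Function('w')(Add(-1, Mul(-1, 3))), 2)), Function('W')(-7)) = Add(Mul(-13, Mul(Mul(Pow(Add(-1, Mul(-1, 3)), -1), Add(Rational(1, 2), Add(-1, Mul(-1, 3)))), 2)), Mul(-7, Add(1, -7))) = Add(Mul(-13, Mul(Mul(Pow(Add(-1, -3), -1), Add(Rational(1, 2), Add(-1, -3))), 2)), Mul(-7, -6)) = Add(Mul(-13, Mul(Mul(Pow(-4, -1), Add(Rational(1, 2), -4)), 2)), 42) = Add(Mul(-13, Mul(Mul(Rational(-1, 4), Rational(-7, 2)), 2)), 42) = Add(Mul(-13, Mul(Rational(7, 8), 2)), 42) = Add(Mul(-13, Rational(7, 4)), 42) = Add(Rational(-91, 4), 42) = Rational(77, 4)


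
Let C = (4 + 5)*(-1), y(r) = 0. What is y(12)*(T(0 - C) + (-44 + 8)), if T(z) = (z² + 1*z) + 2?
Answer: 0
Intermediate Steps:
C = -9 (C = 9*(-1) = -9)
T(z) = 2 + z + z² (T(z) = (z² + z) + 2 = (z + z²) + 2 = 2 + z + z²)
y(12)*(T(0 - C) + (-44 + 8)) = 0*((2 + (0 - 1*(-9)) + (0 - 1*(-9))²) + (-44 + 8)) = 0*((2 + (0 + 9) + (0 + 9)²) - 36) = 0*((2 + 9 + 9²) - 36) = 0*((2 + 9 + 81) - 36) = 0*(92 - 36) = 0*56 = 0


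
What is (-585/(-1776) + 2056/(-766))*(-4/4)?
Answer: 533891/226736 ≈ 2.3547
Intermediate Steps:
(-585/(-1776) + 2056/(-766))*(-4/4) = (-585*(-1/1776) + 2056*(-1/766))*(-4*¼) = (195/592 - 1028/383)*(-1) = -533891/226736*(-1) = 533891/226736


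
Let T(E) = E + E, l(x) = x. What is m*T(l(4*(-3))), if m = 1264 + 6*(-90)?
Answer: -17376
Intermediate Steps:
T(E) = 2*E
m = 724 (m = 1264 - 540 = 724)
m*T(l(4*(-3))) = 724*(2*(4*(-3))) = 724*(2*(-12)) = 724*(-24) = -17376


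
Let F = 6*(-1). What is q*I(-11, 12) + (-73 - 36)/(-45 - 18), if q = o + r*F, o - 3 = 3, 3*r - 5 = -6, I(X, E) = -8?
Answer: -3923/63 ≈ -62.270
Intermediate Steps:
r = -1/3 (r = 5/3 + (1/3)*(-6) = 5/3 - 2 = -1/3 ≈ -0.33333)
F = -6
o = 6 (o = 3 + 3 = 6)
q = 8 (q = 6 - 1/3*(-6) = 6 + 2 = 8)
q*I(-11, 12) + (-73 - 36)/(-45 - 18) = 8*(-8) + (-73 - 36)/(-45 - 18) = -64 - 109/(-63) = -64 - 109*(-1/63) = -64 + 109/63 = -3923/63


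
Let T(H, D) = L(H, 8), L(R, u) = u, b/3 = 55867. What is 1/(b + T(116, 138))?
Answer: 1/167609 ≈ 5.9663e-6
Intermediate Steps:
b = 167601 (b = 3*55867 = 167601)
T(H, D) = 8
1/(b + T(116, 138)) = 1/(167601 + 8) = 1/167609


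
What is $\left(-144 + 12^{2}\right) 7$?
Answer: $0$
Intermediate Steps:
$\left(-144 + 12^{2}\right) 7 = \left(-144 + 144\right) 7 = 0 \cdot 7 = 0$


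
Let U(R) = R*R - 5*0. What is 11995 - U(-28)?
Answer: 11211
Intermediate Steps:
U(R) = R**2 (U(R) = R**2 + 0 = R**2)
11995 - U(-28) = 11995 - 1*(-28)**2 = 11995 - 1*784 = 11995 - 784 = 11211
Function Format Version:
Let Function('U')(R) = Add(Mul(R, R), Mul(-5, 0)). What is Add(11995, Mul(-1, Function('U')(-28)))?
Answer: 11211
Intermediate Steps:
Function('U')(R) = Pow(R, 2) (Function('U')(R) = Add(Pow(R, 2), 0) = Pow(R, 2))
Add(11995, Mul(-1, Function('U')(-28))) = Add(11995, Mul(-1, Pow(-28, 2))) = Add(11995, Mul(-1, 784)) = Add(11995, -784) = 11211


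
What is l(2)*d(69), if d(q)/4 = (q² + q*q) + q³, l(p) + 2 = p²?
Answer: 2704248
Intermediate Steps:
l(p) = -2 + p²
d(q) = 4*q³ + 8*q² (d(q) = 4*((q² + q*q) + q³) = 4*((q² + q²) + q³) = 4*(2*q² + q³) = 4*(q³ + 2*q²) = 4*q³ + 8*q²)
l(2)*d(69) = (-2 + 2²)*(4*69²*(2 + 69)) = (-2 + 4)*(4*4761*71) = 2*1352124 = 2704248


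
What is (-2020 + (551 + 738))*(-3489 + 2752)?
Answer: 538747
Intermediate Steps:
(-2020 + (551 + 738))*(-3489 + 2752) = (-2020 + 1289)*(-737) = -731*(-737) = 538747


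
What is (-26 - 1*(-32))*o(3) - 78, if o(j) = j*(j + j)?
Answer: 30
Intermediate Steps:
o(j) = 2*j² (o(j) = j*(2*j) = 2*j²)
(-26 - 1*(-32))*o(3) - 78 = (-26 - 1*(-32))*(2*3²) - 78 = (-26 + 32)*(2*9) - 78 = 6*18 - 78 = 108 - 78 = 30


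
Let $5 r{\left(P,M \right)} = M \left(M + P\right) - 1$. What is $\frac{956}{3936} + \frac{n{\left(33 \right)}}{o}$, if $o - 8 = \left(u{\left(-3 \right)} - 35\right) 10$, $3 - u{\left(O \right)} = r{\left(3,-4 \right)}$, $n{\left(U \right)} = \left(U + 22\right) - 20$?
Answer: $\frac{2309}{17384} \approx 0.13282$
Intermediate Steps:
$r{\left(P,M \right)} = - \frac{1}{5} + \frac{M \left(M + P\right)}{5}$ ($r{\left(P,M \right)} = \frac{M \left(M + P\right) - 1}{5} = \frac{-1 + M \left(M + P\right)}{5} = - \frac{1}{5} + \frac{M \left(M + P\right)}{5}$)
$n{\left(U \right)} = 2 + U$ ($n{\left(U \right)} = \left(22 + U\right) - 20 = 2 + U$)
$u{\left(O \right)} = \frac{12}{5}$ ($u{\left(O \right)} = 3 - \left(- \frac{1}{5} + \frac{\left(-4\right)^{2}}{5} + \frac{1}{5} \left(-4\right) 3\right) = 3 - \left(- \frac{1}{5} + \frac{1}{5} \cdot 16 - \frac{12}{5}\right) = 3 - \left(- \frac{1}{5} + \frac{16}{5} - \frac{12}{5}\right) = 3 - \frac{3}{5} = \frac{12}{5}$)
$o = -318$ ($o = 8 + \left(\frac{12}{5} - 35\right) 10 = 8 - 326 = -318$)
$\frac{956}{3936} + \frac{n{\left(33 \right)}}{o} = \frac{956}{3936} + \frac{2 + 33}{-318} = 956 \cdot \frac{1}{3936} + 35 \left(- \frac{1}{318}\right) = \frac{239}{984} - \frac{35}{318} = \frac{2309}{17384}$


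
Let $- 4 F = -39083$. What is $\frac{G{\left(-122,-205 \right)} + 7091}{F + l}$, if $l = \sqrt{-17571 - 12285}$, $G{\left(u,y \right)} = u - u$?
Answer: $\frac{1108550212}{1527958585} - \frac{453824 i \sqrt{1866}}{1527958585} \approx 0.72551 - 0.01283 i$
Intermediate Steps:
$F = \frac{39083}{4}$ ($F = \left(- \frac{1}{4}\right) \left(-39083\right) = \frac{39083}{4} \approx 9770.8$)
$G{\left(u,y \right)} = 0$
$l = 4 i \sqrt{1866}$ ($l = \sqrt{-29856} = 4 i \sqrt{1866} \approx 172.79 i$)
$\frac{G{\left(-122,-205 \right)} + 7091}{F + l} = \frac{0 + 7091}{\frac{39083}{4} + 4 i \sqrt{1866}} = \frac{7091}{\frac{39083}{4} + 4 i \sqrt{1866}}$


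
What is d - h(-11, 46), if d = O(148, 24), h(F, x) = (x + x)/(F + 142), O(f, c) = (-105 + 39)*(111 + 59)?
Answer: -1469912/131 ≈ -11221.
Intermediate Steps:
O(f, c) = -11220 (O(f, c) = -66*170 = -11220)
h(F, x) = 2*x/(142 + F) (h(F, x) = (2*x)/(142 + F) = 2*x/(142 + F))
d = -11220
d - h(-11, 46) = -11220 - 2*46/(142 - 11) = -11220 - 2*46/131 = -11220 - 1*92/131 = -11220 - 92/131 = -1469912/131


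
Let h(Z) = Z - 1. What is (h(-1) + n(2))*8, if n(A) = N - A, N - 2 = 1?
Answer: -8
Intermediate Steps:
N = 3 (N = 2 + 1 = 3)
h(Z) = -1 + Z
n(A) = 3 - A
(h(-1) + n(2))*8 = ((-1 - 1) + (3 - 1*2))*8 = (-2 + (3 - 2))*8 = (-2 + 1)*8 = -1*8 = -8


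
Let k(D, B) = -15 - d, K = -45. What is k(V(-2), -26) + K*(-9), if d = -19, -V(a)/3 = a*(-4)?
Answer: 409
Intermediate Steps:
V(a) = 12*a (V(a) = -3*a*(-4) = -(-12)*a = 12*a)
k(D, B) = 4 (k(D, B) = -15 - 1*(-19) = -15 + 19 = 4)
k(V(-2), -26) + K*(-9) = 4 - 45*(-9) = 4 + 405 = 409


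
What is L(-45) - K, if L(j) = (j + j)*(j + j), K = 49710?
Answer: -41610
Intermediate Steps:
L(j) = 4*j² (L(j) = (2*j)*(2*j) = 4*j²)
L(-45) - K = 4*(-45)² - 1*49710 = 4*2025 - 49710 = 8100 - 49710 = -41610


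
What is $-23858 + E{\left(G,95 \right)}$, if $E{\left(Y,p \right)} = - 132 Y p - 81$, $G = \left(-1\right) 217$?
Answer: $2697241$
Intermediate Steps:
$G = -217$
$E{\left(Y,p \right)} = -81 - 132 Y p$ ($E{\left(Y,p \right)} = - 132 Y p - 81 = -81 - 132 Y p$)
$-23858 + E{\left(G,95 \right)} = -23858 - \left(81 - 2721180\right) = -23858 + \left(-81 + 2721180\right) = -23858 + 2721099 = 2697241$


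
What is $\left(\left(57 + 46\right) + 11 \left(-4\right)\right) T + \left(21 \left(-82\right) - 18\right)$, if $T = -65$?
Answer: $-5575$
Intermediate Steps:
$\left(\left(57 + 46\right) + 11 \left(-4\right)\right) T + \left(21 \left(-82\right) - 18\right) = \left(\left(57 + 46\right) + 11 \left(-4\right)\right) \left(-65\right) + \left(21 \left(-82\right) - 18\right) = \left(103 - 44\right) \left(-65\right) - 1740 = 59 \left(-65\right) - 1740 = -3835 - 1740 = -5575$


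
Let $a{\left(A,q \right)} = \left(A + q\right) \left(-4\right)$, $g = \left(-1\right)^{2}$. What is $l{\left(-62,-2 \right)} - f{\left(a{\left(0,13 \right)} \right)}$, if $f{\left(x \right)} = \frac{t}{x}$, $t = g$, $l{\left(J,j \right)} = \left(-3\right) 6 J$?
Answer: $\frac{58033}{52} \approx 1116.0$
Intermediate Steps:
$l{\left(J,j \right)} = - 18 J$
$g = 1$
$a{\left(A,q \right)} = - 4 A - 4 q$
$t = 1$
$f{\left(x \right)} = \frac{1}{x}$ ($f{\left(x \right)} = 1 \frac{1}{x} = \frac{1}{x}$)
$l{\left(-62,-2 \right)} - f{\left(a{\left(0,13 \right)} \right)} = \left(-18\right) \left(-62\right) - \frac{1}{\left(-4\right) 0 - 52} = 1116 - \frac{1}{0 - 52} = 1116 - \frac{1}{-52} = 1116 - - \frac{1}{52} = 1116 + \frac{1}{52} = \frac{58033}{52}$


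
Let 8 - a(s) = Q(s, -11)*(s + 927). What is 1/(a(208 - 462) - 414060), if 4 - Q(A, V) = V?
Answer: -1/424147 ≈ -2.3577e-6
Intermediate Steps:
Q(A, V) = 4 - V
a(s) = -13897 - 15*s (a(s) = 8 - (4 - 1*(-11))*(s + 927) = 8 - (4 + 11)*(927 + s) = 8 - 15*(927 + s) = 8 - (13905 + 15*s) = 8 + (-13905 - 15*s) = -13897 - 15*s)
1/(a(208 - 462) - 414060) = 1/((-13897 - 15*(208 - 462)) - 414060) = 1/((-13897 - 15*(-254)) - 414060) = 1/((-13897 + 3810) - 414060) = 1/(-10087 - 414060) = 1/(-424147) = -1/424147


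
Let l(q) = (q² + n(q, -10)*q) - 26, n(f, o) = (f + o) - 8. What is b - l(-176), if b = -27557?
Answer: -92651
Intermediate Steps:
n(f, o) = -8 + f + o
l(q) = -26 + q² + q*(-18 + q) (l(q) = (q² + (-8 + q - 10)*q) - 26 = (q² + (-18 + q)*q) - 26 = (q² + q*(-18 + q)) - 26 = -26 + q² + q*(-18 + q))
b - l(-176) = -27557 - (-26 + (-176)² - 176*(-18 - 176)) = -27557 - (-26 + 30976 - 176*(-194)) = -27557 - (-26 + 30976 + 34144) = -27557 - 1*65094 = -27557 - 65094 = -92651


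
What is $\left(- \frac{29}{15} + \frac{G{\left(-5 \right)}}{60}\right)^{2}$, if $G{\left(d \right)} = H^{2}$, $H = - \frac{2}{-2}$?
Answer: $\frac{529}{144} \approx 3.6736$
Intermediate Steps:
$H = 1$ ($H = \left(-2\right) \left(- \frac{1}{2}\right) = 1$)
$G{\left(d \right)} = 1$ ($G{\left(d \right)} = 1^{2} = 1$)
$\left(- \frac{29}{15} + \frac{G{\left(-5 \right)}}{60}\right)^{2} = \left(- \frac{29}{15} + 1 \cdot \frac{1}{60}\right)^{2} = \left(\left(-29\right) \frac{1}{15} + 1 \cdot \frac{1}{60}\right)^{2} = \left(- \frac{29}{15} + \frac{1}{60}\right)^{2} = \left(- \frac{23}{12}\right)^{2} = \frac{529}{144}$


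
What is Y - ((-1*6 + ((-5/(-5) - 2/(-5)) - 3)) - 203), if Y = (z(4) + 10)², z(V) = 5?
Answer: 2178/5 ≈ 435.60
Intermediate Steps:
Y = 225 (Y = (5 + 10)² = 15² = 225)
Y - ((-1*6 + ((-5/(-5) - 2/(-5)) - 3)) - 203) = 225 - ((-1*6 + ((-5/(-5) - 2/(-5)) - 3)) - 203) = 225 - ((-6 + ((-5*(-⅕) - 2*(-⅕)) - 3)) - 203) = 225 - ((-6 + ((1 + ⅖) - 3)) - 203) = 225 - ((-6 + (7/5 - 3)) - 203) = 225 - ((-6 - 8/5) - 203) = 225 - (-38/5 - 203) = 225 - 1*(-1053/5) = 225 + 1053/5 = 2178/5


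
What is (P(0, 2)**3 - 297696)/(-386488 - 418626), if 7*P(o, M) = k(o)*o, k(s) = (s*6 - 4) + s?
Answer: 148848/402557 ≈ 0.36976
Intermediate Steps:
k(s) = -4 + 7*s (k(s) = (6*s - 4) + s = (-4 + 6*s) + s = -4 + 7*s)
P(o, M) = o*(-4 + 7*o)/7 (P(o, M) = ((-4 + 7*o)*o)/7 = (o*(-4 + 7*o))/7 = o*(-4 + 7*o)/7)
(P(0, 2)**3 - 297696)/(-386488 - 418626) = (((1/7)*0*(-4 + 7*0))**3 - 297696)/(-386488 - 418626) = (((1/7)*0*(-4 + 0))**3 - 297696)/(-805114) = (((1/7)*0*(-4))**3 - 297696)*(-1/805114) = (0**3 - 297696)*(-1/805114) = (0 - 297696)*(-1/805114) = -297696*(-1/805114) = 148848/402557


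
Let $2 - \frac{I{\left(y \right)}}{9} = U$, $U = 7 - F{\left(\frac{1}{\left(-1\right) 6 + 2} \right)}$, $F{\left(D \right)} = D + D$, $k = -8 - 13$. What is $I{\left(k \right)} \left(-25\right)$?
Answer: $\frac{2475}{2} \approx 1237.5$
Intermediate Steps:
$k = -21$
$F{\left(D \right)} = 2 D$
$U = \frac{15}{2}$ ($U = 7 - \frac{2}{\left(-1\right) 6 + 2} = 7 - \frac{2}{-6 + 2} = 7 - \frac{2}{-4} = 7 - 2 \left(- \frac{1}{4}\right) = 7 - - \frac{1}{2} = 7 + \frac{1}{2} = \frac{15}{2} \approx 7.5$)
$I{\left(y \right)} = - \frac{99}{2}$ ($I{\left(y \right)} = 18 - \frac{135}{2} = - \frac{99}{2}$)
$I{\left(k \right)} \left(-25\right) = \left(- \frac{99}{2}\right) \left(-25\right) = \frac{2475}{2}$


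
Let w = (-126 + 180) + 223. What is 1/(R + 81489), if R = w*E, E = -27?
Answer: 1/74010 ≈ 1.3512e-5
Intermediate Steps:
w = 277 (w = 54 + 223 = 277)
R = -7479 (R = 277*(-27) = -7479)
1/(R + 81489) = 1/(-7479 + 81489) = 1/74010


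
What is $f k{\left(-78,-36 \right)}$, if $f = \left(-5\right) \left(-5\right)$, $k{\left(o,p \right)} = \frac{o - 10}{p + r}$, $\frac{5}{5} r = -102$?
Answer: $\frac{1100}{69} \approx 15.942$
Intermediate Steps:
$r = -102$
$k{\left(o,p \right)} = \frac{-10 + o}{-102 + p}$ ($k{\left(o,p \right)} = \frac{o - 10}{p - 102} = \frac{-10 + o}{-102 + p}$)
$f = 25$
$f k{\left(-78,-36 \right)} = 25 \frac{-10 - 78}{-102 - 36} = 25 \frac{1}{-138} \left(-88\right) = 25 \left(\left(- \frac{1}{138}\right) \left(-88\right)\right) = 25 \cdot \frac{44}{69} = \frac{1100}{69}$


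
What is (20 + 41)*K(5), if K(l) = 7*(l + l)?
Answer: 4270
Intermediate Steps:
K(l) = 14*l (K(l) = 7*(2*l) = 14*l)
(20 + 41)*K(5) = (20 + 41)*(14*5) = 61*70 = 4270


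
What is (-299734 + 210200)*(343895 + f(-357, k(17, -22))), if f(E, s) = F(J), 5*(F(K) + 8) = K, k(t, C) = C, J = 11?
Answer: -153948878164/5 ≈ -3.0790e+10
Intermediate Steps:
F(K) = -8 + K/5
f(E, s) = -29/5 (f(E, s) = -8 + (⅕)*11 = -8 + 11/5 = -29/5)
(-299734 + 210200)*(343895 + f(-357, k(17, -22))) = (-299734 + 210200)*(343895 - 29/5) = -89534*1719446/5 = -153948878164/5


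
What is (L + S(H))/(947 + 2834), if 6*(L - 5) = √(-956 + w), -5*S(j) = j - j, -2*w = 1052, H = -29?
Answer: 5/3781 + I*√1482/22686 ≈ 0.0013224 + 0.0016969*I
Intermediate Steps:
w = -526 (w = -½*1052 = -526)
S(j) = 0 (S(j) = -(j - j)/5 = -⅕*0 = 0)
L = 5 + I*√1482/6 (L = 5 + √(-956 - 526)/6 = 5 + √(-1482)/6 = 5 + (I*√1482)/6 = 5 + I*√1482/6 ≈ 5.0 + 6.4161*I)
(L + S(H))/(947 + 2834) = ((5 + I*√1482/6) + 0)/(947 + 2834) = (5 + I*√1482/6)/3781 = (5 + I*√1482/6)*(1/3781) = 5/3781 + I*√1482/22686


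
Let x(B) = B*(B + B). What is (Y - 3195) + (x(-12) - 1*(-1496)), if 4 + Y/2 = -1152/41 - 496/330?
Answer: -10000031/6765 ≈ -1478.2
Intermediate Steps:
x(B) = 2*B**2 (x(B) = B*(2*B) = 2*B**2)
Y = -454616/6765 (Y = -8 + 2*(-1152/41 - 496/330) = -8 + 2*(-1152*1/41 - 496*1/330) = -8 + 2*(-1152/41 - 248/165) = -8 + 2*(-200248/6765) = -8 - 400496/6765 = -454616/6765 ≈ -67.201)
(Y - 3195) + (x(-12) - 1*(-1496)) = (-454616/6765 - 3195) + (2*(-12)**2 - 1*(-1496)) = -22068791/6765 + (2*144 + 1496) = -22068791/6765 + (288 + 1496) = -22068791/6765 + 1784 = -10000031/6765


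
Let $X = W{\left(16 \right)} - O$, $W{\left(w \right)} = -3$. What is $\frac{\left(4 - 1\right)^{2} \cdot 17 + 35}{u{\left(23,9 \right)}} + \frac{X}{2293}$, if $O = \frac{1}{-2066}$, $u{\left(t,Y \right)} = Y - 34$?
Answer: $- \frac{890774469}{118433450} \approx -7.5213$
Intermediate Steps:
$u{\left(t,Y \right)} = -34 + Y$ ($u{\left(t,Y \right)} = Y - 34 = -34 + Y$)
$O = - \frac{1}{2066} \approx -0.00048403$
$X = - \frac{6197}{2066}$ ($X = -3 - - \frac{1}{2066} = -3 + \frac{1}{2066} = - \frac{6197}{2066} \approx -2.9995$)
$\frac{\left(4 - 1\right)^{2} \cdot 17 + 35}{u{\left(23,9 \right)}} + \frac{X}{2293} = \frac{\left(4 - 1\right)^{2} \cdot 17 + 35}{-34 + 9} - \frac{6197}{2066 \cdot 2293} = \frac{3^{2} \cdot 17 + 35}{-25} - \frac{6197}{4737338} = \left(9 \cdot 17 + 35\right) \left(- \frac{1}{25}\right) - \frac{6197}{4737338} = \left(153 + 35\right) \left(- \frac{1}{25}\right) - \frac{6197}{4737338} = 188 \left(- \frac{1}{25}\right) - \frac{6197}{4737338} = - \frac{188}{25} - \frac{6197}{4737338} = - \frac{890774469}{118433450}$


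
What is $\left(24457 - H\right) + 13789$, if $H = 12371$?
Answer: $25875$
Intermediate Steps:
$\left(24457 - H\right) + 13789 = \left(24457 - 12371\right) + 13789 = 12086 + 13789 = 25875$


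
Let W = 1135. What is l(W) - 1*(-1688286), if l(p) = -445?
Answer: 1687841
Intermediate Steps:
l(W) - 1*(-1688286) = -445 - 1*(-1688286) = -445 + 1688286 = 1687841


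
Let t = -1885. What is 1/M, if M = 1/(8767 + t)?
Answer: 6882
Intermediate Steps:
M = 1/6882 (M = 1/(8767 - 1885) = 1/6882 ≈ 0.00014531)
1/M = 1/(1/6882) = 6882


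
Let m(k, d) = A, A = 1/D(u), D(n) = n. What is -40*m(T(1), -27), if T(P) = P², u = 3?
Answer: -40/3 ≈ -13.333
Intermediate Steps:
A = ⅓ (A = 1/3 = ⅓ ≈ 0.33333)
m(k, d) = ⅓
-40*m(T(1), -27) = -40*⅓ = -40/3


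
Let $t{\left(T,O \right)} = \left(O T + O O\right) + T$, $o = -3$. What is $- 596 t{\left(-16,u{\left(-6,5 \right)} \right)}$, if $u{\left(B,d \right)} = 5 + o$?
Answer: $26224$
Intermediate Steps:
$u{\left(B,d \right)} = 2$ ($u{\left(B,d \right)} = 5 - 3 = 2$)
$t{\left(T,O \right)} = T + O^{2} + O T$ ($t{\left(T,O \right)} = \left(O T + O^{2}\right) + T = \left(O^{2} + O T\right) + T = T + O^{2} + O T$)
$- 596 t{\left(-16,u{\left(-6,5 \right)} \right)} = - 596 \left(-16 + 2^{2} + 2 \left(-16\right)\right) = - 596 \left(-16 + 4 - 32\right) = \left(-596\right) \left(-44\right) = 26224$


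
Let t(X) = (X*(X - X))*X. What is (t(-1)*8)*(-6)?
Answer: 0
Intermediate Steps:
t(X) = 0 (t(X) = (X*0)*X = 0*X = 0)
(t(-1)*8)*(-6) = (0*8)*(-6) = 0*(-6) = 0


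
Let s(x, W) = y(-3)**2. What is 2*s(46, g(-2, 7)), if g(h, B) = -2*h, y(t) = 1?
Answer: 2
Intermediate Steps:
s(x, W) = 1 (s(x, W) = 1**2 = 1)
2*s(46, g(-2, 7)) = 2*1 = 2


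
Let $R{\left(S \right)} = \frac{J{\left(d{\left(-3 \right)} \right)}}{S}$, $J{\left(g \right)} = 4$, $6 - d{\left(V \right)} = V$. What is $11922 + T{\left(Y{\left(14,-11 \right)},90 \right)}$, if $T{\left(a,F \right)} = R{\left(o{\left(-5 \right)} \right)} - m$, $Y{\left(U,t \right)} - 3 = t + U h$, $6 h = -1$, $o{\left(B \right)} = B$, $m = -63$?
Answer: $\frac{59921}{5} \approx 11984.0$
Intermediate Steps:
$d{\left(V \right)} = 6 - V$
$h = - \frac{1}{6}$ ($h = \frac{1}{6} \left(-1\right) = - \frac{1}{6} \approx -0.16667$)
$Y{\left(U,t \right)} = 3 + t - \frac{U}{6}$ ($Y{\left(U,t \right)} = 3 + \left(t + U \left(- \frac{1}{6}\right)\right) = 3 - \left(- t + \frac{U}{6}\right) = 3 + t - \frac{U}{6}$)
$R{\left(S \right)} = \frac{4}{S}$
$T{\left(a,F \right)} = \frac{311}{5}$ ($T{\left(a,F \right)} = \frac{4}{-5} - -63 = 4 \left(- \frac{1}{5}\right) + 63 = - \frac{4}{5} + 63 = \frac{311}{5}$)
$11922 + T{\left(Y{\left(14,-11 \right)},90 \right)} = 11922 + \frac{311}{5} = \frac{59921}{5}$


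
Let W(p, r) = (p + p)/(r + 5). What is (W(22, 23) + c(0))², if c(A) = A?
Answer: 121/49 ≈ 2.4694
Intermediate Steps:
W(p, r) = 2*p/(5 + r) (W(p, r) = (2*p)/(5 + r) = 2*p/(5 + r))
(W(22, 23) + c(0))² = (2*22/(5 + 23) + 0)² = (2*22/28 + 0)² = (2*22*(1/28) + 0)² = (11/7 + 0)² = (11/7)² = 121/49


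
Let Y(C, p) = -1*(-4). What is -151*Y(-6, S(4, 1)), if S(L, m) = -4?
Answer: -604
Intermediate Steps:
Y(C, p) = 4
-151*Y(-6, S(4, 1)) = -151*4 = -604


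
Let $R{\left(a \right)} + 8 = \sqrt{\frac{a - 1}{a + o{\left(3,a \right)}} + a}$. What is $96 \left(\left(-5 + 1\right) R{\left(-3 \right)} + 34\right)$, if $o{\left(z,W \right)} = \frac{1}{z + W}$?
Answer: $\text{NaN} \approx \text{NaN}$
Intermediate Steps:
$o{\left(z,W \right)} = \frac{1}{W + z}$
$R{\left(a \right)} = -8 + \sqrt{a + \frac{-1 + a}{a + \frac{1}{3 + a}}}$ ($R{\left(a \right)} = -8 + \sqrt{\frac{a - 1}{a + \frac{1}{a + 3}} + a} = -8 + \sqrt{\frac{-1 + a}{a + \frac{1}{3 + a}} + a} = -8 + \sqrt{a + \frac{-1 + a}{a + \frac{1}{3 + a}}}$)
$96 \left(\left(-5 + 1\right) R{\left(-3 \right)} + 34\right) = 96 \left(\left(-5 + 1\right) \left(-8 + \sqrt{\frac{- 3 \left(1 - 3 \left(3 - 3\right)\right) + \left(-1 - 3\right) \left(3 - 3\right)}{1 - 3 \left(3 - 3\right)}}\right) + 34\right) = 96 \left(- 4 \left(-8 + \sqrt{\frac{- 3 \left(1 - 0\right) - 0}{1 - 0}}\right) + 34\right) = 96 \left(- 4 \left(-8 + \sqrt{\frac{- 3 \left(1 + 0\right) + 0}{1 + 0}}\right) + 34\right) = 96 \left(- 4 \left(-8 + \sqrt{\frac{\left(-3\right) 1 + 0}{1}}\right) + 34\right) = 96 \left(- 4 \left(-8 + \sqrt{1 \left(-3 + 0\right)}\right) + 34\right) = 96 \left(- 4 \left(-8 + \sqrt{1 \left(-3\right)}\right) + 34\right) = 96 \left(- 4 \left(-8 + \sqrt{-3}\right) + 34\right) = 96 \left(- 4 \left(-8 + i \sqrt{3}\right) + 34\right) = 96 \left(\left(32 - 4 i \sqrt{3}\right) + 34\right) = 96 \left(66 - 4 i \sqrt{3}\right) = 6336 - 384 i \sqrt{3}$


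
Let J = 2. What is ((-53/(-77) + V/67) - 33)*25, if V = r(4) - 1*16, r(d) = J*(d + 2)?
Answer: -4175100/5159 ≈ -809.29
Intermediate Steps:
r(d) = 4 + 2*d (r(d) = 2*(d + 2) = 2*(2 + d) = 4 + 2*d)
V = -4 (V = (4 + 2*4) - 1*16 = (4 + 8) - 16 = 12 - 16 = -4)
((-53/(-77) + V/67) - 33)*25 = ((-53/(-77) - 4/67) - 33)*25 = ((-53*(-1/77) - 4*1/67) - 33)*25 = ((53/77 - 4/67) - 33)*25 = (3243/5159 - 33)*25 = -167004/5159*25 = -4175100/5159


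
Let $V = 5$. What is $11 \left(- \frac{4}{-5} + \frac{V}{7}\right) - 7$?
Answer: $\frac{338}{35} \approx 9.6571$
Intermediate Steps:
$11 \left(- \frac{4}{-5} + \frac{V}{7}\right) - 7 = 11 \left(- \frac{4}{-5} + \frac{5}{7}\right) - 7 = 11 \left(\left(-4\right) \left(- \frac{1}{5}\right) + 5 \cdot \frac{1}{7}\right) - 7 = 11 \left(\frac{4}{5} + \frac{5}{7}\right) - 7 = 11 \cdot \frac{53}{35} - 7 = \frac{583}{35} - 7 = \frac{338}{35}$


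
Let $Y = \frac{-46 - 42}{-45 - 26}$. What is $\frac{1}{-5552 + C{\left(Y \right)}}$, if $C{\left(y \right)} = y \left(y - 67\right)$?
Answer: $- \frac{5041}{28398504} \approx -0.00017751$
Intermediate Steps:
$Y = \frac{88}{71}$ ($Y = - \frac{88}{-71} = \left(-88\right) \left(- \frac{1}{71}\right) = \frac{88}{71} \approx 1.2394$)
$C{\left(y \right)} = y \left(-67 + y\right)$
$\frac{1}{-5552 + C{\left(Y \right)}} = \frac{1}{-5552 + \frac{88 \left(-67 + \frac{88}{71}\right)}{71}} = \frac{1}{-5552 + \frac{88}{71} \left(- \frac{4669}{71}\right)} = \frac{1}{-5552 - \frac{410872}{5041}} = \frac{1}{- \frac{28398504}{5041}} = - \frac{5041}{28398504}$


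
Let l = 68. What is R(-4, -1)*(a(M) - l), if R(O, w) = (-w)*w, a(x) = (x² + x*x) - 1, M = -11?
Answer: -173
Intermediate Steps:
a(x) = -1 + 2*x² (a(x) = (x² + x²) - 1 = 2*x² - 1 = -1 + 2*x²)
R(O, w) = -w²
R(-4, -1)*(a(M) - l) = (-1*(-1)²)*((-1 + 2*(-11)²) - 1*68) = (-1*1)*((-1 + 2*121) - 68) = -((-1 + 242) - 68) = -(241 - 68) = -1*173 = -173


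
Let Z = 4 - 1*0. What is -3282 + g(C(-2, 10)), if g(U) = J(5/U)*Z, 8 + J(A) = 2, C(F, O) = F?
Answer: -3306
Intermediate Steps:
J(A) = -6 (J(A) = -8 + 2 = -6)
Z = 4 (Z = 4 + 0 = 4)
g(U) = -24 (g(U) = -6*4 = -24)
-3282 + g(C(-2, 10)) = -3282 - 24 = -3306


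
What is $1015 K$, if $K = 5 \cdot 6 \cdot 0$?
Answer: $0$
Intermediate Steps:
$K = 0$ ($K = 30 \cdot 0 = 0$)
$1015 K = 1015 \cdot 0 = 0$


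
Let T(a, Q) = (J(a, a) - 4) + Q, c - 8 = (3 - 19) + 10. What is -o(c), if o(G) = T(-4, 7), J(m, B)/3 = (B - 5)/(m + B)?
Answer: -51/8 ≈ -6.3750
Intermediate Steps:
J(m, B) = 3*(-5 + B)/(B + m) (J(m, B) = 3*((B - 5)/(m + B)) = 3*((-5 + B)/(B + m)) = 3*(-5 + B)/(B + m))
c = 2 (c = 8 + ((3 - 19) + 10) = 8 + (-16 + 10) = 8 - 6 = 2)
T(a, Q) = -4 + Q + 3*(-5 + a)/(2*a) (T(a, Q) = (3*(-5 + a)/(a + a) - 4) + Q = (3*(-5 + a)/((2*a)) - 4) + Q = (3*(1/(2*a))*(-5 + a) - 4) + Q = (3*(-5 + a)/(2*a) - 4) + Q = (-4 + 3*(-5 + a)/(2*a)) + Q = -4 + Q + 3*(-5 + a)/(2*a))
o(G) = 51/8 (o(G) = -5/2 + 7 - 15/2/(-4) = -5/2 + 7 - 15/2*(-¼) = -5/2 + 7 + 15/8 = 51/8)
-o(c) = -1*51/8 = -51/8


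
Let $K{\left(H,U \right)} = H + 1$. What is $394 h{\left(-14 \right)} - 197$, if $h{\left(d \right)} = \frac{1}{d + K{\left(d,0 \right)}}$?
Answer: $- \frac{5713}{27} \approx -211.59$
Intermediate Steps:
$K{\left(H,U \right)} = 1 + H$
$h{\left(d \right)} = \frac{1}{1 + 2 d}$ ($h{\left(d \right)} = \frac{1}{d + \left(1 + d\right)} = \frac{1}{1 + 2 d}$)
$394 h{\left(-14 \right)} - 197 = \frac{394}{1 + 2 \left(-14\right)} - 197 = \frac{394}{1 - 28} - 197 = \frac{394}{-27} - 197 = 394 \left(- \frac{1}{27}\right) - 197 = - \frac{394}{27} - 197 = - \frac{5713}{27}$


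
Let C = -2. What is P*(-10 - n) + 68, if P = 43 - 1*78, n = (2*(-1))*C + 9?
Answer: 873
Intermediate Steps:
n = 13 (n = (2*(-1))*(-2) + 9 = -2*(-2) + 9 = 4 + 9 = 13)
P = -35 (P = 43 - 78 = -35)
P*(-10 - n) + 68 = -35*(-10 - 1*13) + 68 = -35*(-10 - 13) + 68 = -35*(-23) + 68 = 805 + 68 = 873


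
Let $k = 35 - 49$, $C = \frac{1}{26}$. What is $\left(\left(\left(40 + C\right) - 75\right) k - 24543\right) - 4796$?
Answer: $- \frac{375044}{13} \approx -28850.0$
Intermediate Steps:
$C = \frac{1}{26} \approx 0.038462$
$k = -14$
$\left(\left(\left(40 + C\right) - 75\right) k - 24543\right) - 4796 = \left(\left(\left(40 + \frac{1}{26}\right) - 75\right) \left(-14\right) - 24543\right) - 4796 = \left(\left(\frac{1041}{26} - 75\right) \left(-14\right) - 24543\right) - 4796 = \left(\left(- \frac{909}{26}\right) \left(-14\right) - 24543\right) - 4796 = \left(\frac{6363}{13} - 24543\right) - 4796 = - \frac{312696}{13} - 4796 = - \frac{375044}{13}$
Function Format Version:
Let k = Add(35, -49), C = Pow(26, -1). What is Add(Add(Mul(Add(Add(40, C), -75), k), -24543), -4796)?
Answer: Rational(-375044, 13) ≈ -28850.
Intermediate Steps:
C = Rational(1, 26) ≈ 0.038462
k = -14
Add(Add(Mul(Add(Add(40, C), -75), k), -24543), -4796) = Add(Add(Mul(Add(Add(40, Rational(1, 26)), -75), -14), -24543), -4796) = Add(Add(Mul(Add(Rational(1041, 26), -75), -14), -24543), -4796) = Add(Add(Mul(Rational(-909, 26), -14), -24543), -4796) = Add(Add(Rational(6363, 13), -24543), -4796) = Add(Rational(-312696, 13), -4796) = Rational(-375044, 13)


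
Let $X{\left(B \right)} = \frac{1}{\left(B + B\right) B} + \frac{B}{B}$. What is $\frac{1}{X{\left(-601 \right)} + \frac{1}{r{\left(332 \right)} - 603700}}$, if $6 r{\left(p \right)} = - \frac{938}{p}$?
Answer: $\frac{434369969856938}{434369851630215} \approx 1.0$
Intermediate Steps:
$r{\left(p \right)} = - \frac{469}{3 p}$ ($r{\left(p \right)} = \frac{\left(-938\right) \frac{1}{p}}{6} = - \frac{469}{3 p}$)
$X{\left(B \right)} = 1 + \frac{1}{2 B^{2}}$ ($X{\left(B \right)} = \frac{1}{2 B B} + 1 = \frac{\frac{1}{2} \frac{1}{B}}{B} + 1 = \frac{1}{2 B^{2}} + 1 = 1 + \frac{1}{2 B^{2}}$)
$\frac{1}{X{\left(-601 \right)} + \frac{1}{r{\left(332 \right)} - 603700}} = \frac{1}{\left(1 + \frac{1}{2 \cdot 361201}\right) + \frac{1}{- \frac{469}{3 \cdot 332} - 603700}} = \frac{1}{\left(1 + \frac{1}{2} \cdot \frac{1}{361201}\right) + \frac{1}{\left(- \frac{469}{3}\right) \frac{1}{332} - 603700}} = \frac{1}{\left(1 + \frac{1}{722402}\right) + \frac{1}{- \frac{469}{996} - 603700}} = \frac{1}{\frac{722403}{722402} + \frac{1}{- \frac{601285669}{996}}} = \frac{1}{\frac{722403}{722402} - \frac{996}{601285669}} = \frac{1}{\frac{434369851630215}{434369969856938}} = \frac{434369969856938}{434369851630215}$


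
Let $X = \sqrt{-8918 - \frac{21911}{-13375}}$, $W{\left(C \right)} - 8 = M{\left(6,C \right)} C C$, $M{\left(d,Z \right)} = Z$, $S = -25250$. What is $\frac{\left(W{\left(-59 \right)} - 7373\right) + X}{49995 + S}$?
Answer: $- \frac{30392}{3535} + \frac{i \sqrt{63802141365}}{66192875} \approx -8.5975 + 0.003816 i$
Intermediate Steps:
$W{\left(C \right)} = 8 + C^{3}$ ($W{\left(C \right)} = 8 + C C C = 8 + C^{2} C = 8 + C^{3}$)
$X = \frac{i \sqrt{63802141365}}{2675}$ ($X = \sqrt{-8918 - - \frac{21911}{13375}} = \sqrt{-8918 + \frac{21911}{13375}} = \sqrt{- \frac{119256339}{13375}} = \frac{i \sqrt{63802141365}}{2675} \approx 94.427 i$)
$\frac{\left(W{\left(-59 \right)} - 7373\right) + X}{49995 + S} = \frac{\left(\left(8 + \left(-59\right)^{3}\right) - 7373\right) + \frac{i \sqrt{63802141365}}{2675}}{49995 - 25250} = \frac{\left(\left(8 - 205379\right) - 7373\right) + \frac{i \sqrt{63802141365}}{2675}}{24745} = \left(\left(-205371 - 7373\right) + \frac{i \sqrt{63802141365}}{2675}\right) \frac{1}{24745} = \left(-212744 + \frac{i \sqrt{63802141365}}{2675}\right) \frac{1}{24745} = - \frac{30392}{3535} + \frac{i \sqrt{63802141365}}{66192875}$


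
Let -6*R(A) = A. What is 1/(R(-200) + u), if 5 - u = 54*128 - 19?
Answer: -3/20564 ≈ -0.00014589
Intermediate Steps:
u = -6888 (u = 5 - (54*128 - 19) = 5 - (6912 - 19) = 5 - 1*6893 = 5 - 6893 = -6888)
R(A) = -A/6
1/(R(-200) + u) = 1/(-⅙*(-200) - 6888) = 1/(100/3 - 6888) = 1/(-20564/3) = -3/20564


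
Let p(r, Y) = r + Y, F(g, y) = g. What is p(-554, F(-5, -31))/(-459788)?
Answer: 559/459788 ≈ 0.0012158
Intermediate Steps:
p(r, Y) = Y + r
p(-554, F(-5, -31))/(-459788) = (-5 - 554)/(-459788) = -559*(-1/459788) = 559/459788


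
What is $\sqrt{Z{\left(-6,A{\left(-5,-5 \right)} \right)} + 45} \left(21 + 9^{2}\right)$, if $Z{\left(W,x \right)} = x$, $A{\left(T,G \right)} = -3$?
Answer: $102 \sqrt{42} \approx 661.04$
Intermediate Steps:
$\sqrt{Z{\left(-6,A{\left(-5,-5 \right)} \right)} + 45} \left(21 + 9^{2}\right) = \sqrt{-3 + 45} \left(21 + 9^{2}\right) = \sqrt{42} \left(21 + 81\right) = \sqrt{42} \cdot 102 = 102 \sqrt{42}$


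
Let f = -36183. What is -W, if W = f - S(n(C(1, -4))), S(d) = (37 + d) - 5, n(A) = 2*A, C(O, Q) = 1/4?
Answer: 72431/2 ≈ 36216.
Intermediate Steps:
C(O, Q) = ¼
S(d) = 32 + d
W = -72431/2 (W = -36183 - (32 + 2*(¼)) = -36183 - (32 + ½) = -36183 - 1*65/2 = -36183 - 65/2 = -72431/2 ≈ -36216.)
-W = -1*(-72431/2) = 72431/2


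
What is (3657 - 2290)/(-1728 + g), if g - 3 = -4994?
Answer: -1367/6719 ≈ -0.20345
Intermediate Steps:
g = -4991 (g = 3 - 4994 = -4991)
(3657 - 2290)/(-1728 + g) = (3657 - 2290)/(-1728 - 4991) = 1367/(-6719) = 1367*(-1/6719) = -1367/6719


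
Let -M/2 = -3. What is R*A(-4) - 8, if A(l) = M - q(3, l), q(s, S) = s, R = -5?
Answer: -23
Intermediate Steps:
M = 6 (M = -2*(-3) = 6)
A(l) = 3 (A(l) = 6 - 1*3 = 6 - 3 = 3)
R*A(-4) - 8 = -5*3 - 8 = -15 - 8 = -23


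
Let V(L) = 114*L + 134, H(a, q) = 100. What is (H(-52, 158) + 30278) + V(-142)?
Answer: 14324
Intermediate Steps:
V(L) = 134 + 114*L
(H(-52, 158) + 30278) + V(-142) = (100 + 30278) + (134 + 114*(-142)) = 30378 + (134 - 16188) = 30378 - 16054 = 14324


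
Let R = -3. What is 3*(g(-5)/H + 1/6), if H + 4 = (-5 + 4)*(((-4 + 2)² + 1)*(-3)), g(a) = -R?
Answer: 29/22 ≈ 1.3182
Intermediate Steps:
g(a) = 3 (g(a) = -1*(-3) = 3)
H = 11 (H = -4 + (-5 + 4)*(((-4 + 2)² + 1)*(-3)) = -4 - ((-2)² + 1)*(-3) = -4 - (4 + 1)*(-3) = -4 - 5*(-3) = -4 - 1*(-15) = -4 + 15 = 11)
3*(g(-5)/H + 1/6) = 3*(3/11 + 1/6) = 3*(3*(1/11) + 1*(⅙)) = 3*(3/11 + ⅙) = 3*(29/66) = 29/22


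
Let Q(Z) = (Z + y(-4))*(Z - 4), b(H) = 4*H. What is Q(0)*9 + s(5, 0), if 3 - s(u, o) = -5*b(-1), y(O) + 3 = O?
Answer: 235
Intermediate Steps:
y(O) = -3 + O
s(u, o) = -17 (s(u, o) = 3 - (-5)*4*(-1) = 3 - (-5)*(-4) = 3 - 1*20 = 3 - 20 = -17)
Q(Z) = (-7 + Z)*(-4 + Z) (Q(Z) = (Z + (-3 - 4))*(Z - 4) = (Z - 7)*(-4 + Z) = (-7 + Z)*(-4 + Z))
Q(0)*9 + s(5, 0) = (28 + 0**2 - 11*0)*9 - 17 = (28 + 0 + 0)*9 - 17 = 28*9 - 17 = 252 - 17 = 235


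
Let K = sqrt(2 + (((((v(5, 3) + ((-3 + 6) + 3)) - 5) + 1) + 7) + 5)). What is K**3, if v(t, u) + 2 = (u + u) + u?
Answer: 23*sqrt(23) ≈ 110.30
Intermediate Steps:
v(t, u) = -2 + 3*u (v(t, u) = -2 + ((u + u) + u) = -2 + (2*u + u) = -2 + 3*u)
K = sqrt(23) (K = sqrt(2 + ((((((-2 + 3*3) + ((-3 + 6) + 3)) - 5) + 1) + 7) + 5)) = sqrt(2 + ((((((-2 + 9) + (3 + 3)) - 5) + 1) + 7) + 5)) = sqrt(2 + (((((7 + 6) - 5) + 1) + 7) + 5)) = sqrt(2 + ((((13 - 5) + 1) + 7) + 5)) = sqrt(2 + (((8 + 1) + 7) + 5)) = sqrt(2 + ((9 + 7) + 5)) = sqrt(2 + (16 + 5)) = sqrt(2 + 21) = sqrt(23) ≈ 4.7958)
K**3 = (sqrt(23))**3 = 23*sqrt(23)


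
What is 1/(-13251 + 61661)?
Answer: 1/48410 ≈ 2.0657e-5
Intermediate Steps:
1/(-13251 + 61661) = 1/48410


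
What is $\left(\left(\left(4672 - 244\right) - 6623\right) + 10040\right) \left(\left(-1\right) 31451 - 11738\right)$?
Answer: $-338817705$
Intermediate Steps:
$\left(\left(\left(4672 - 244\right) - 6623\right) + 10040\right) \left(\left(-1\right) 31451 - 11738\right) = \left(\left(4428 - 6623\right) + 10040\right) \left(-31451 - 11738\right) = \left(-2195 + 10040\right) \left(-43189\right) = 7845 \left(-43189\right) = -338817705$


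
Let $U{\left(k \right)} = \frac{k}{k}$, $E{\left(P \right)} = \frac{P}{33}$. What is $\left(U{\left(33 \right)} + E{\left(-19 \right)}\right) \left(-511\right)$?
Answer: $- \frac{7154}{33} \approx -216.79$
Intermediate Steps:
$E{\left(P \right)} = \frac{P}{33}$ ($E{\left(P \right)} = P \frac{1}{33} = \frac{P}{33}$)
$U{\left(k \right)} = 1$
$\left(U{\left(33 \right)} + E{\left(-19 \right)}\right) \left(-511\right) = \left(1 + \frac{1}{33} \left(-19\right)\right) \left(-511\right) = \left(1 - \frac{19}{33}\right) \left(-511\right) = \frac{14}{33} \left(-511\right) = - \frac{7154}{33}$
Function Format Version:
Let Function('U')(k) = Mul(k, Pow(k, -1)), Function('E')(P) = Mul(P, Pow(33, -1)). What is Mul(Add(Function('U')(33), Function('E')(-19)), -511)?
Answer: Rational(-7154, 33) ≈ -216.79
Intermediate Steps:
Function('E')(P) = Mul(Rational(1, 33), P) (Function('E')(P) = Mul(P, Rational(1, 33)) = Mul(Rational(1, 33), P))
Function('U')(k) = 1
Mul(Add(Function('U')(33), Function('E')(-19)), -511) = Mul(Add(1, Mul(Rational(1, 33), -19)), -511) = Mul(Add(1, Rational(-19, 33)), -511) = Mul(Rational(14, 33), -511) = Rational(-7154, 33)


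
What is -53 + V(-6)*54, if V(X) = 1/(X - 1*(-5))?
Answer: -107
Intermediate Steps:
V(X) = 1/(5 + X) (V(X) = 1/(X + 5) = 1/(5 + X))
-53 + V(-6)*54 = -53 + 54/(5 - 6) = -53 + 54/(-1) = -53 - 1*54 = -53 - 54 = -107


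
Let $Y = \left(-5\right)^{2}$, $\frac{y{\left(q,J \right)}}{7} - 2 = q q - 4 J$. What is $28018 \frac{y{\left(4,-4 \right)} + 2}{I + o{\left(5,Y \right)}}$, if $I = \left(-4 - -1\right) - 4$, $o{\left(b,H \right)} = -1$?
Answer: $-840540$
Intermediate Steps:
$y{\left(q,J \right)} = 14 - 28 J + 7 q^{2}$ ($y{\left(q,J \right)} = 14 + 7 \left(q q - 4 J\right) = 14 + 7 \left(q^{2} - 4 J\right) = 14 - \left(- 7 q^{2} + 28 J\right) = 14 - 28 J + 7 q^{2}$)
$Y = 25$
$I = -7$ ($I = \left(-4 + 1\right) - 4 = -3 - 4 = -7$)
$28018 \frac{y{\left(4,-4 \right)} + 2}{I + o{\left(5,Y \right)}} = 28018 \frac{\left(14 - -112 + 7 \cdot 4^{2}\right) + 2}{-7 - 1} = 28018 \frac{\left(14 + 112 + 7 \cdot 16\right) + 2}{-8} = 28018 \left(\left(14 + 112 + 112\right) + 2\right) \left(- \frac{1}{8}\right) = 28018 \left(238 + 2\right) \left(- \frac{1}{8}\right) = 28018 \cdot 240 \left(- \frac{1}{8}\right) = 28018 \left(-30\right) = -840540$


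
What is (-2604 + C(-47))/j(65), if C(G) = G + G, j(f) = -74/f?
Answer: 87685/37 ≈ 2369.9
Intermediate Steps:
C(G) = 2*G
(-2604 + C(-47))/j(65) = (-2604 + 2*(-47))/((-74/65)) = (-2604 - 94)/((-74*1/65)) = -2698/(-74/65) = -2698*(-65/74) = 87685/37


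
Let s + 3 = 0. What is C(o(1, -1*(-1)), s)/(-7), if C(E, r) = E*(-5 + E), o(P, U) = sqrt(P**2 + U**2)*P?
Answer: -2/7 + 5*sqrt(2)/7 ≈ 0.72444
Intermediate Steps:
s = -3 (s = -3 + 0 = -3)
o(P, U) = P*sqrt(P**2 + U**2)
C(o(1, -1*(-1)), s)/(-7) = ((1*sqrt(1**2 + (-1*(-1))**2))*(-5 + 1*sqrt(1**2 + (-1*(-1))**2)))/(-7) = -1*sqrt(1 + 1**2)*(-5 + 1*sqrt(1 + 1**2))/7 = -1*sqrt(1 + 1)*(-5 + 1*sqrt(1 + 1))/7 = -1*sqrt(2)*(-5 + 1*sqrt(2))/7 = -sqrt(2)*(-5 + sqrt(2))/7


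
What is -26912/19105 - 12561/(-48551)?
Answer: -1066626607/927566855 ≈ -1.1499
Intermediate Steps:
-26912/19105 - 12561/(-48551) = -26912*1/19105 - 12561*(-1/48551) = -26912/19105 + 12561/48551 = -1066626607/927566855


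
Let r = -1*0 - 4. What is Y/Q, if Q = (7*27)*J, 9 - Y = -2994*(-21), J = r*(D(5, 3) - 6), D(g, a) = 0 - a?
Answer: -6985/756 ≈ -9.2394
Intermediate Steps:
D(g, a) = -a
r = -4 (r = 0 - 4 = -4)
J = 36 (J = -4*(-1*3 - 6) = -4*(-3 - 6) = -4*(-9) = 36)
Y = -62865 (Y = 9 - (-2994)*(-21) = 9 - 1*62874 = 9 - 62874 = -62865)
Q = 6804 (Q = (7*27)*36 = 189*36 = 6804)
Y/Q = -62865/6804 = -62865*1/6804 = -6985/756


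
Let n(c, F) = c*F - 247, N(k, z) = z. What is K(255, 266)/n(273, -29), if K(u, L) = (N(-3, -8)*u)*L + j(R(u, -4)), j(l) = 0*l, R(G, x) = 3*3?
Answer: 135660/2041 ≈ 66.467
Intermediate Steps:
R(G, x) = 9
j(l) = 0
n(c, F) = -247 + F*c (n(c, F) = F*c - 247 = -247 + F*c)
K(u, L) = -8*L*u (K(u, L) = (-8*u)*L + 0 = -8*L*u + 0 = -8*L*u)
K(255, 266)/n(273, -29) = (-8*266*255)/(-247 - 29*273) = -542640/(-247 - 7917) = -542640/(-8164) = -542640*(-1/8164) = 135660/2041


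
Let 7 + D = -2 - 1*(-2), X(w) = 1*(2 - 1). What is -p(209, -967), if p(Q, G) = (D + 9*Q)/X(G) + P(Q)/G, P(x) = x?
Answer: -1811949/967 ≈ -1873.8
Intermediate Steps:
X(w) = 1 (X(w) = 1*1 = 1)
D = -7 (D = -7 + (-2 - 1*(-2)) = -7 + (-2 + 2) = -7 + 0 = -7)
p(Q, G) = -7 + 9*Q + Q/G (p(Q, G) = (-7 + 9*Q)/1 + Q/G = (-7 + 9*Q)*1 + Q/G = (-7 + 9*Q) + Q/G = -7 + 9*Q + Q/G)
-p(209, -967) = -(-7 + 9*209 + 209/(-967)) = -(-7 + 1881 + 209*(-1/967)) = -(-7 + 1881 - 209/967) = -1*1811949/967 = -1811949/967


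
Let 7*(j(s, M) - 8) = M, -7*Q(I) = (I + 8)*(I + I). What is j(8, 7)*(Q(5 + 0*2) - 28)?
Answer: -2934/7 ≈ -419.14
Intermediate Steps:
Q(I) = -2*I*(8 + I)/7 (Q(I) = -(I + 8)*(I + I)/7 = -(8 + I)*2*I/7 = -2*I*(8 + I)/7)
j(s, M) = 8 + M/7
j(8, 7)*(Q(5 + 0*2) - 28) = (8 + (1/7)*7)*(-2*(5 + 0*2)*(8 + (5 + 0*2))/7 - 28) = (8 + 1)*(-2*(5 + 0)*(8 + (5 + 0))/7 - 28) = 9*(-2/7*5*(8 + 5) - 28) = 9*(-2/7*5*13 - 28) = 9*(-130/7 - 28) = 9*(-326/7) = -2934/7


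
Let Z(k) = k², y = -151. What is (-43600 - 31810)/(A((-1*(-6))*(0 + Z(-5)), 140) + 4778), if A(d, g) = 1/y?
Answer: -11386910/721477 ≈ -15.783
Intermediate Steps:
A(d, g) = -1/151 (A(d, g) = 1/(-151) = -1/151)
(-43600 - 31810)/(A((-1*(-6))*(0 + Z(-5)), 140) + 4778) = (-43600 - 31810)/(-1/151 + 4778) = -75410/721477/151 = -75410*151/721477 = -11386910/721477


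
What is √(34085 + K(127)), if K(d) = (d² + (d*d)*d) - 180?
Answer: √2098417 ≈ 1448.6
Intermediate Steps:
K(d) = -180 + d² + d³ (K(d) = (d² + d²*d) - 180 = (d² + d³) - 180 = -180 + d² + d³)
√(34085 + K(127)) = √(34085 + (-180 + 127² + 127³)) = √(34085 + (-180 + 16129 + 2048383)) = √(34085 + 2064332) = √2098417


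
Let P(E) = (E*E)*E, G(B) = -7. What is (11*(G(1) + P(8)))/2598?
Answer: 5555/2598 ≈ 2.1382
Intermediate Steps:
P(E) = E³ (P(E) = E²*E = E³)
(11*(G(1) + P(8)))/2598 = (11*(-7 + 8³))/2598 = (11*(-7 + 512))*(1/2598) = (11*505)*(1/2598) = 5555*(1/2598) = 5555/2598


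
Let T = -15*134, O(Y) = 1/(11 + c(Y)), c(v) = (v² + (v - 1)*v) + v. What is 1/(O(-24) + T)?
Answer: -1163/2337629 ≈ -0.00049751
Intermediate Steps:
c(v) = v + v² + v*(-1 + v) (c(v) = (v² + (-1 + v)*v) + v = (v² + v*(-1 + v)) + v = v + v² + v*(-1 + v))
O(Y) = 1/(11 + 2*Y²)
T = -2010
1/(O(-24) + T) = 1/(1/(11 + 2*(-24)²) - 2010) = 1/(1/(11 + 2*576) - 2010) = 1/(1/(11 + 1152) - 2010) = 1/(1/1163 - 2010) = 1/(-2337629/1163) = -1163/2337629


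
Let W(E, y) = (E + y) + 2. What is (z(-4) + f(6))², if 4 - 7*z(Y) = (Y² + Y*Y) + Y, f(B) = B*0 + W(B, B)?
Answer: 5476/49 ≈ 111.76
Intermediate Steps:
W(E, y) = 2 + E + y
f(B) = 2 + 2*B (f(B) = B*0 + (2 + B + B) = 0 + (2 + 2*B) = 2 + 2*B)
z(Y) = 4/7 - 2*Y²/7 - Y/7 (z(Y) = 4/7 - ((Y² + Y*Y) + Y)/7 = 4/7 - ((Y² + Y²) + Y)/7 = 4/7 - (2*Y² + Y)/7 = 4/7 - (Y + 2*Y²)/7 = 4/7 + (-2*Y²/7 - Y/7) = 4/7 - 2*Y²/7 - Y/7)
(z(-4) + f(6))² = ((4/7 - 2/7*(-4)² - ⅐*(-4)) + (2 + 2*6))² = ((4/7 - 2/7*16 + 4/7) + (2 + 12))² = ((4/7 - 32/7 + 4/7) + 14)² = (-24/7 + 14)² = (74/7)² = 5476/49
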